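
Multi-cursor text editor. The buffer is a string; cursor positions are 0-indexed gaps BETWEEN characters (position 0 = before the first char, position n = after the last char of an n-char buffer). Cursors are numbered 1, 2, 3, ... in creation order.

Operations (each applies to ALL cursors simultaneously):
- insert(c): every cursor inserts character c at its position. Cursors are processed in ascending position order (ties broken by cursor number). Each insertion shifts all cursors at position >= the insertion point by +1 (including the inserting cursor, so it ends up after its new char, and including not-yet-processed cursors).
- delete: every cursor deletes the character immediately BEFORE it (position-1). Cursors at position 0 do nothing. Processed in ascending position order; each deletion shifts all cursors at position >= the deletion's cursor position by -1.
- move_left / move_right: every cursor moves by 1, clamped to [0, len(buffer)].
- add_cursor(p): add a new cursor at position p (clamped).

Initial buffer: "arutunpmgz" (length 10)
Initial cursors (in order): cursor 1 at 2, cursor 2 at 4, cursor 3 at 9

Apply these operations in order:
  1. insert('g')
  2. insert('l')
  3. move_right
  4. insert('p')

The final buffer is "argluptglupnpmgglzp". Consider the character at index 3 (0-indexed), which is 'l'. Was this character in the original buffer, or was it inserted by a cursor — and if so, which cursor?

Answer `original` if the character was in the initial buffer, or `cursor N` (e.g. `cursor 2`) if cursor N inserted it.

Answer: cursor 1

Derivation:
After op 1 (insert('g')): buffer="argutgunpmggz" (len 13), cursors c1@3 c2@6 c3@12, authorship ..1..2.....3.
After op 2 (insert('l')): buffer="arglutglunpmgglz" (len 16), cursors c1@4 c2@8 c3@15, authorship ..11..22.....33.
After op 3 (move_right): buffer="arglutglunpmgglz" (len 16), cursors c1@5 c2@9 c3@16, authorship ..11..22.....33.
After op 4 (insert('p')): buffer="argluptglupnpmgglzp" (len 19), cursors c1@6 c2@11 c3@19, authorship ..11.1.22.2....33.3
Authorship (.=original, N=cursor N): . . 1 1 . 1 . 2 2 . 2 . . . . 3 3 . 3
Index 3: author = 1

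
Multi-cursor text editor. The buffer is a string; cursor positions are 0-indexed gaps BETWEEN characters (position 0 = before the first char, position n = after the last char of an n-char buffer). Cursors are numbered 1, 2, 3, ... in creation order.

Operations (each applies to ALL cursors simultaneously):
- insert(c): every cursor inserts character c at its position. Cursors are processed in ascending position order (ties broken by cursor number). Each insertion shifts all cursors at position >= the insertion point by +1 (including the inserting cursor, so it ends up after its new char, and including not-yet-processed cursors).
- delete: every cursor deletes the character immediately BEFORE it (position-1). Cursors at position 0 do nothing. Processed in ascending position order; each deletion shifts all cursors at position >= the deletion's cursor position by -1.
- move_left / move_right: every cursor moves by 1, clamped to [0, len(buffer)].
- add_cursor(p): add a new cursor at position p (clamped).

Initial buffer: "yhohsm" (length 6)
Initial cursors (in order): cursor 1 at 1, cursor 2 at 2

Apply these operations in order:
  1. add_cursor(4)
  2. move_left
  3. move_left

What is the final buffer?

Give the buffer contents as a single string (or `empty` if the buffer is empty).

Answer: yhohsm

Derivation:
After op 1 (add_cursor(4)): buffer="yhohsm" (len 6), cursors c1@1 c2@2 c3@4, authorship ......
After op 2 (move_left): buffer="yhohsm" (len 6), cursors c1@0 c2@1 c3@3, authorship ......
After op 3 (move_left): buffer="yhohsm" (len 6), cursors c1@0 c2@0 c3@2, authorship ......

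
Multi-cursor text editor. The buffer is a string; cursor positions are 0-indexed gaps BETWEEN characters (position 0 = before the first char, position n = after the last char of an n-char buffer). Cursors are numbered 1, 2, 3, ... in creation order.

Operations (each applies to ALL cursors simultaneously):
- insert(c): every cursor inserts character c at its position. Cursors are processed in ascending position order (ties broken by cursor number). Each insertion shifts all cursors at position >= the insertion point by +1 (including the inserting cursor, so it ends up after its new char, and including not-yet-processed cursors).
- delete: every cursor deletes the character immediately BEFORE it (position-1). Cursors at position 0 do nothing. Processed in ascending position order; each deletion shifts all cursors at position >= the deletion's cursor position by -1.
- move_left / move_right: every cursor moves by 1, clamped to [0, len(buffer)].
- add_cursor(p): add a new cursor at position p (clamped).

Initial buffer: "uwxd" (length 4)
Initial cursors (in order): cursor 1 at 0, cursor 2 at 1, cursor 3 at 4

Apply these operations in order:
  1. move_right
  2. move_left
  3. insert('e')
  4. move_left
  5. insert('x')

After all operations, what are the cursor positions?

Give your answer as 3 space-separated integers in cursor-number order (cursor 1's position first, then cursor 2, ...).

Answer: 1 4 8

Derivation:
After op 1 (move_right): buffer="uwxd" (len 4), cursors c1@1 c2@2 c3@4, authorship ....
After op 2 (move_left): buffer="uwxd" (len 4), cursors c1@0 c2@1 c3@3, authorship ....
After op 3 (insert('e')): buffer="euewxed" (len 7), cursors c1@1 c2@3 c3@6, authorship 1.2..3.
After op 4 (move_left): buffer="euewxed" (len 7), cursors c1@0 c2@2 c3@5, authorship 1.2..3.
After op 5 (insert('x')): buffer="xeuxewxxed" (len 10), cursors c1@1 c2@4 c3@8, authorship 11.22..33.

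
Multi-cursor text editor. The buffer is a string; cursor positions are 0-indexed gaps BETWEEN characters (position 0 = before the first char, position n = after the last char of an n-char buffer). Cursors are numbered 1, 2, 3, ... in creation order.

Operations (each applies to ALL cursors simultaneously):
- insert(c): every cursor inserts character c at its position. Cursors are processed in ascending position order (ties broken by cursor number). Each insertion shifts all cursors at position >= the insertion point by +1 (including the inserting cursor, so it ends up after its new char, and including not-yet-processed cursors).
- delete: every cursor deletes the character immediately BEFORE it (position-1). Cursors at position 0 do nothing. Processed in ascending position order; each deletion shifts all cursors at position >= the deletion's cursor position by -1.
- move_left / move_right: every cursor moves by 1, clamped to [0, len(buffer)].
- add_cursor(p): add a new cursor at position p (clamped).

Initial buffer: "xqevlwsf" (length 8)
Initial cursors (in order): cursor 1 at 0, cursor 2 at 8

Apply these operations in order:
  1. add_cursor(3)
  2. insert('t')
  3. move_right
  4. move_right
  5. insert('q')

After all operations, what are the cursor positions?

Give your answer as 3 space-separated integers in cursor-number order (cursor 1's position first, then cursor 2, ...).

After op 1 (add_cursor(3)): buffer="xqevlwsf" (len 8), cursors c1@0 c3@3 c2@8, authorship ........
After op 2 (insert('t')): buffer="txqetvlwsft" (len 11), cursors c1@1 c3@5 c2@11, authorship 1...3.....2
After op 3 (move_right): buffer="txqetvlwsft" (len 11), cursors c1@2 c3@6 c2@11, authorship 1...3.....2
After op 4 (move_right): buffer="txqetvlwsft" (len 11), cursors c1@3 c3@7 c2@11, authorship 1...3.....2
After op 5 (insert('q')): buffer="txqqetvlqwsftq" (len 14), cursors c1@4 c3@9 c2@14, authorship 1..1.3..3...22

Answer: 4 14 9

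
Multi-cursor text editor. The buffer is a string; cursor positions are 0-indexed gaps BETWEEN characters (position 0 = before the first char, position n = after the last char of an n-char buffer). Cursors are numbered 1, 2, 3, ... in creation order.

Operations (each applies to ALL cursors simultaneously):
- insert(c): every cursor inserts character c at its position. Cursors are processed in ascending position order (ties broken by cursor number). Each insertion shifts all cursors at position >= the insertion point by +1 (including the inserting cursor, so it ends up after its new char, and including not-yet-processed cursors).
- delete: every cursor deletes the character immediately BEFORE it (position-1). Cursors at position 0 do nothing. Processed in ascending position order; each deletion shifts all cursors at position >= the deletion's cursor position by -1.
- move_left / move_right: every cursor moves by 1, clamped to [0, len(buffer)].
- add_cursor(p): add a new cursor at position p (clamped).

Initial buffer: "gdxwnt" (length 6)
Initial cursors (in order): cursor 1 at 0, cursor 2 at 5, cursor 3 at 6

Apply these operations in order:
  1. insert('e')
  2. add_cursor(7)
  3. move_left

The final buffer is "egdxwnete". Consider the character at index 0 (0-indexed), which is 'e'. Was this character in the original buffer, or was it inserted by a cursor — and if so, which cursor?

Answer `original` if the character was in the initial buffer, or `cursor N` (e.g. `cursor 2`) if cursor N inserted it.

After op 1 (insert('e')): buffer="egdxwnete" (len 9), cursors c1@1 c2@7 c3@9, authorship 1.....2.3
After op 2 (add_cursor(7)): buffer="egdxwnete" (len 9), cursors c1@1 c2@7 c4@7 c3@9, authorship 1.....2.3
After op 3 (move_left): buffer="egdxwnete" (len 9), cursors c1@0 c2@6 c4@6 c3@8, authorship 1.....2.3
Authorship (.=original, N=cursor N): 1 . . . . . 2 . 3
Index 0: author = 1

Answer: cursor 1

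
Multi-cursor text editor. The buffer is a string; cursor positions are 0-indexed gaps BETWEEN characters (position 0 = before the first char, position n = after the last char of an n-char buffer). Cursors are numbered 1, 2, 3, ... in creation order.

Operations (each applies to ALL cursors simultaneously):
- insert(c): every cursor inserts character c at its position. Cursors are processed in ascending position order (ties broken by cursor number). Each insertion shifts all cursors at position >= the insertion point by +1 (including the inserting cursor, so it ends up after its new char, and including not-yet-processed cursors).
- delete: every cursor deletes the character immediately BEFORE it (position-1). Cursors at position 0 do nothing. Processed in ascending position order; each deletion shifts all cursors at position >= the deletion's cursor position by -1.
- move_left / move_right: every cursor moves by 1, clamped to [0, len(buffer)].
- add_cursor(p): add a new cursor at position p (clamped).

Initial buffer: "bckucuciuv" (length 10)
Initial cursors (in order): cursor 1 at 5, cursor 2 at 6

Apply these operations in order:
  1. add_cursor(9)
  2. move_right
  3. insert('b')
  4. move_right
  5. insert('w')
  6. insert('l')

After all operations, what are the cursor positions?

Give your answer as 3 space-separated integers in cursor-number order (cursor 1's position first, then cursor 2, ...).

Answer: 10 14 19

Derivation:
After op 1 (add_cursor(9)): buffer="bckucuciuv" (len 10), cursors c1@5 c2@6 c3@9, authorship ..........
After op 2 (move_right): buffer="bckucuciuv" (len 10), cursors c1@6 c2@7 c3@10, authorship ..........
After op 3 (insert('b')): buffer="bckucubcbiuvb" (len 13), cursors c1@7 c2@9 c3@13, authorship ......1.2...3
After op 4 (move_right): buffer="bckucubcbiuvb" (len 13), cursors c1@8 c2@10 c3@13, authorship ......1.2...3
After op 5 (insert('w')): buffer="bckucubcwbiwuvbw" (len 16), cursors c1@9 c2@12 c3@16, authorship ......1.12.2..33
After op 6 (insert('l')): buffer="bckucubcwlbiwluvbwl" (len 19), cursors c1@10 c2@14 c3@19, authorship ......1.112.22..333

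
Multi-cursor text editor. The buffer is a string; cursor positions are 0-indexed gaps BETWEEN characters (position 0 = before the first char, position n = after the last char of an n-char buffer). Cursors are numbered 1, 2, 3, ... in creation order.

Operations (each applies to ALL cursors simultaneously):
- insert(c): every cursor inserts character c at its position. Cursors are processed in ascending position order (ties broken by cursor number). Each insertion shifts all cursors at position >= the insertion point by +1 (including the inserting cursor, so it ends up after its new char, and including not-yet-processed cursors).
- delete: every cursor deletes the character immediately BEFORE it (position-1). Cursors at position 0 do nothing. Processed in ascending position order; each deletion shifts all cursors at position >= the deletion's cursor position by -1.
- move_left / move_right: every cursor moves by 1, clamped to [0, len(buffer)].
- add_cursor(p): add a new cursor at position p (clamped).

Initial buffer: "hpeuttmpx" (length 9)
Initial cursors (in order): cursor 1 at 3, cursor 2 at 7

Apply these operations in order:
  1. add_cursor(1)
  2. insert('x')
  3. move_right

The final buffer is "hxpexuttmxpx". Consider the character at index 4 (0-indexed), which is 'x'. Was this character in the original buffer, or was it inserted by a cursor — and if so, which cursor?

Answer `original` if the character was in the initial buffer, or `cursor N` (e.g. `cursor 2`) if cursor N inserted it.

Answer: cursor 1

Derivation:
After op 1 (add_cursor(1)): buffer="hpeuttmpx" (len 9), cursors c3@1 c1@3 c2@7, authorship .........
After op 2 (insert('x')): buffer="hxpexuttmxpx" (len 12), cursors c3@2 c1@5 c2@10, authorship .3..1....2..
After op 3 (move_right): buffer="hxpexuttmxpx" (len 12), cursors c3@3 c1@6 c2@11, authorship .3..1....2..
Authorship (.=original, N=cursor N): . 3 . . 1 . . . . 2 . .
Index 4: author = 1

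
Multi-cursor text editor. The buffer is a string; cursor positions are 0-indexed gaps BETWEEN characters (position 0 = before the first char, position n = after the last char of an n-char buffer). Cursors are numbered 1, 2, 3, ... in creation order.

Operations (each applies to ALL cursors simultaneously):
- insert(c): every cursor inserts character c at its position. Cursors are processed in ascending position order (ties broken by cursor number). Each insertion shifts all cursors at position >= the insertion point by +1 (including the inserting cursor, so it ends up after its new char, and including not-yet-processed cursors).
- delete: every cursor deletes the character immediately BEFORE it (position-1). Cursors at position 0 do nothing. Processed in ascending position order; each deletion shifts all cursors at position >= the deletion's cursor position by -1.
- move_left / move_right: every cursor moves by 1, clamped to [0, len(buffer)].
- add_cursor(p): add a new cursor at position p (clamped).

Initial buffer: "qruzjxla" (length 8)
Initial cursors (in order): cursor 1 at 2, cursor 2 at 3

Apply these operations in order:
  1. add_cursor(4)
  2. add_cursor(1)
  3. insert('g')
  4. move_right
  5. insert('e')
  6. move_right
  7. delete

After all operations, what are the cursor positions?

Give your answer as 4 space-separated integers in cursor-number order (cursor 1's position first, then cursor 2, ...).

Answer: 6 8 10 4

Derivation:
After op 1 (add_cursor(4)): buffer="qruzjxla" (len 8), cursors c1@2 c2@3 c3@4, authorship ........
After op 2 (add_cursor(1)): buffer="qruzjxla" (len 8), cursors c4@1 c1@2 c2@3 c3@4, authorship ........
After op 3 (insert('g')): buffer="qgrgugzgjxla" (len 12), cursors c4@2 c1@4 c2@6 c3@8, authorship .4.1.2.3....
After op 4 (move_right): buffer="qgrgugzgjxla" (len 12), cursors c4@3 c1@5 c2@7 c3@9, authorship .4.1.2.3....
After op 5 (insert('e')): buffer="qgreguegzegjexla" (len 16), cursors c4@4 c1@7 c2@10 c3@13, authorship .4.41.12.23.3...
After op 6 (move_right): buffer="qgreguegzegjexla" (len 16), cursors c4@5 c1@8 c2@11 c3@14, authorship .4.41.12.23.3...
After op 7 (delete): buffer="qgreuezejela" (len 12), cursors c4@4 c1@6 c2@8 c3@10, authorship .4.4.1.2.3..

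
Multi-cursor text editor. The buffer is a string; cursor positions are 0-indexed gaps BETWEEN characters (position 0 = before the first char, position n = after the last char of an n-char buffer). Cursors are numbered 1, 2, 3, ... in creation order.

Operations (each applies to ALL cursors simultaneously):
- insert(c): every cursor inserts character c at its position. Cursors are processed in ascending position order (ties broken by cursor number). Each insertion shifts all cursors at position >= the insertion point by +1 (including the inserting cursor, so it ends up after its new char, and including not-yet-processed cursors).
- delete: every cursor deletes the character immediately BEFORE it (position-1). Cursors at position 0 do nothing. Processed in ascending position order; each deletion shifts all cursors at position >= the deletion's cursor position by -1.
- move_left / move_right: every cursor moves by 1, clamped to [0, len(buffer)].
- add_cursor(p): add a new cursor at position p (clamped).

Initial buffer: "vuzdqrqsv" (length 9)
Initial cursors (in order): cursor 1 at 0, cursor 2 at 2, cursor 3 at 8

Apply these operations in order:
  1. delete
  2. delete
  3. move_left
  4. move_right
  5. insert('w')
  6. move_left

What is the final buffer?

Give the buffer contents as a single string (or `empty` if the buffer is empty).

After op 1 (delete): buffer="vzdqrqv" (len 7), cursors c1@0 c2@1 c3@6, authorship .......
After op 2 (delete): buffer="zdqrv" (len 5), cursors c1@0 c2@0 c3@4, authorship .....
After op 3 (move_left): buffer="zdqrv" (len 5), cursors c1@0 c2@0 c3@3, authorship .....
After op 4 (move_right): buffer="zdqrv" (len 5), cursors c1@1 c2@1 c3@4, authorship .....
After op 5 (insert('w')): buffer="zwwdqrwv" (len 8), cursors c1@3 c2@3 c3@7, authorship .12...3.
After op 6 (move_left): buffer="zwwdqrwv" (len 8), cursors c1@2 c2@2 c3@6, authorship .12...3.

Answer: zwwdqrwv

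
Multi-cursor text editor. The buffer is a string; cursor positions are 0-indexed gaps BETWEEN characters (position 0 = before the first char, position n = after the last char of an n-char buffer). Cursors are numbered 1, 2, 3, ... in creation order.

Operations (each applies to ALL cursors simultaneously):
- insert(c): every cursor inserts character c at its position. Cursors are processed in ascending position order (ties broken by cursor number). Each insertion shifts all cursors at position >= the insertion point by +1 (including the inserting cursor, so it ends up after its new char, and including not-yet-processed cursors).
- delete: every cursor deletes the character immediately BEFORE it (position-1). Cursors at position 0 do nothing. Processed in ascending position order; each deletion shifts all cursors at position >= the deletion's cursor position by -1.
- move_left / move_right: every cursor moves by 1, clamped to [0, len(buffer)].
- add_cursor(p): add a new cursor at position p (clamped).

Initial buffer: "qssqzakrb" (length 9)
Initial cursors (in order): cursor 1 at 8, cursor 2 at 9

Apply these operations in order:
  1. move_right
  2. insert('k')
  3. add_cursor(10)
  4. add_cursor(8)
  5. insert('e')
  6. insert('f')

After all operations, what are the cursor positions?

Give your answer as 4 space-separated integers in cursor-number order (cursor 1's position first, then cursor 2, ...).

After op 1 (move_right): buffer="qssqzakrb" (len 9), cursors c1@9 c2@9, authorship .........
After op 2 (insert('k')): buffer="qssqzakrbkk" (len 11), cursors c1@11 c2@11, authorship .........12
After op 3 (add_cursor(10)): buffer="qssqzakrbkk" (len 11), cursors c3@10 c1@11 c2@11, authorship .........12
After op 4 (add_cursor(8)): buffer="qssqzakrbkk" (len 11), cursors c4@8 c3@10 c1@11 c2@11, authorship .........12
After op 5 (insert('e')): buffer="qssqzakrebkekee" (len 15), cursors c4@9 c3@12 c1@15 c2@15, authorship ........4.13212
After op 6 (insert('f')): buffer="qssqzakrefbkefkeeff" (len 19), cursors c4@10 c3@14 c1@19 c2@19, authorship ........44.13321212

Answer: 19 19 14 10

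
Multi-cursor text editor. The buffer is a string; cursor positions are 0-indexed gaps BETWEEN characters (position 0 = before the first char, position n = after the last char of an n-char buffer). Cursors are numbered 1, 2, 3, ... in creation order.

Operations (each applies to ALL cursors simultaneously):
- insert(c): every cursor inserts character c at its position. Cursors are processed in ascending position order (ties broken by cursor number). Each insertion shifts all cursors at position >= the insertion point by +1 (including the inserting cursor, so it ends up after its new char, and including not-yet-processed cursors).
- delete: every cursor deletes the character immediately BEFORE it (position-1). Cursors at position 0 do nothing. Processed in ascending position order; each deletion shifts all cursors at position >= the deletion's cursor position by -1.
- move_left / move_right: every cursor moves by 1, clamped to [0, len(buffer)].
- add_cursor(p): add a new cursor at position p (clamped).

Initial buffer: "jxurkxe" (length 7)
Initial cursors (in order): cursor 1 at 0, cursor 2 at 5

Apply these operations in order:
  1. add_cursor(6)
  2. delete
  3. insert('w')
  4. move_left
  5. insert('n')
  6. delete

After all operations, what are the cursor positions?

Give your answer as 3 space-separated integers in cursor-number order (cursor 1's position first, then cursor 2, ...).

After op 1 (add_cursor(6)): buffer="jxurkxe" (len 7), cursors c1@0 c2@5 c3@6, authorship .......
After op 2 (delete): buffer="jxure" (len 5), cursors c1@0 c2@4 c3@4, authorship .....
After op 3 (insert('w')): buffer="wjxurwwe" (len 8), cursors c1@1 c2@7 c3@7, authorship 1....23.
After op 4 (move_left): buffer="wjxurwwe" (len 8), cursors c1@0 c2@6 c3@6, authorship 1....23.
After op 5 (insert('n')): buffer="nwjxurwnnwe" (len 11), cursors c1@1 c2@9 c3@9, authorship 11....2233.
After op 6 (delete): buffer="wjxurwwe" (len 8), cursors c1@0 c2@6 c3@6, authorship 1....23.

Answer: 0 6 6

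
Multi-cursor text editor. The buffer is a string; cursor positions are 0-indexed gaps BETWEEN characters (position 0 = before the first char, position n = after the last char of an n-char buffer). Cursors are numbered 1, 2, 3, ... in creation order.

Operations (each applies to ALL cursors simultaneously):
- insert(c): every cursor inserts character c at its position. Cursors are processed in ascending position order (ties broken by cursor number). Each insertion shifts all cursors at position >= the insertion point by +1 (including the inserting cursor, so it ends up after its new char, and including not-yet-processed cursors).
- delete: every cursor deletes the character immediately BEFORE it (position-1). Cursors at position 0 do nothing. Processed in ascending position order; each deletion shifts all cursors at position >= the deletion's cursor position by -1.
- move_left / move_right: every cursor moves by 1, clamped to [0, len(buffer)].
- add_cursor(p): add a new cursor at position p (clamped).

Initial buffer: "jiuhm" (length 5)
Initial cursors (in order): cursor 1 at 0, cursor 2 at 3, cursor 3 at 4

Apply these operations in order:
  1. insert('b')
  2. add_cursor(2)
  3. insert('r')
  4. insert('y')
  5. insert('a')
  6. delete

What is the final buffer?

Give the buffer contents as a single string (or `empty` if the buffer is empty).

Answer: bryjryiubryhbrym

Derivation:
After op 1 (insert('b')): buffer="bjiubhbm" (len 8), cursors c1@1 c2@5 c3@7, authorship 1...2.3.
After op 2 (add_cursor(2)): buffer="bjiubhbm" (len 8), cursors c1@1 c4@2 c2@5 c3@7, authorship 1...2.3.
After op 3 (insert('r')): buffer="brjriubrhbrm" (len 12), cursors c1@2 c4@4 c2@8 c3@11, authorship 11.4..22.33.
After op 4 (insert('y')): buffer="bryjryiubryhbrym" (len 16), cursors c1@3 c4@6 c2@11 c3@15, authorship 111.44..222.333.
After op 5 (insert('a')): buffer="bryajryaiubryahbryam" (len 20), cursors c1@4 c4@8 c2@14 c3@19, authorship 1111.444..2222.3333.
After op 6 (delete): buffer="bryjryiubryhbrym" (len 16), cursors c1@3 c4@6 c2@11 c3@15, authorship 111.44..222.333.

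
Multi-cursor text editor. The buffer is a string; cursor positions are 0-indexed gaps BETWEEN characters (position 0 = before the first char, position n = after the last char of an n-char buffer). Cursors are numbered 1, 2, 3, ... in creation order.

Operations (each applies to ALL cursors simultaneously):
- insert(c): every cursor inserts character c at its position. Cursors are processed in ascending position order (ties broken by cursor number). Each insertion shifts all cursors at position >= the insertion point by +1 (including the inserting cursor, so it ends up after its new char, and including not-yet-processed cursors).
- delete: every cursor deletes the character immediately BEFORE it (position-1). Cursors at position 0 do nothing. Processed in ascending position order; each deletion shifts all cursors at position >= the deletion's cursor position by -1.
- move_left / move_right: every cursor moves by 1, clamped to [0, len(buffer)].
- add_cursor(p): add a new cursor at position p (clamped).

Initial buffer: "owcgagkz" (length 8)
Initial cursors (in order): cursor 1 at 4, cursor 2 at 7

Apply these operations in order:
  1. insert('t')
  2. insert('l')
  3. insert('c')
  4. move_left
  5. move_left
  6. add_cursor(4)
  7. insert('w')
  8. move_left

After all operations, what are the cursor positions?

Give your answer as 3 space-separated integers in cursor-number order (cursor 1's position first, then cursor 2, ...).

After op 1 (insert('t')): buffer="owcgtagktz" (len 10), cursors c1@5 c2@9, authorship ....1...2.
After op 2 (insert('l')): buffer="owcgtlagktlz" (len 12), cursors c1@6 c2@11, authorship ....11...22.
After op 3 (insert('c')): buffer="owcgtlcagktlcz" (len 14), cursors c1@7 c2@13, authorship ....111...222.
After op 4 (move_left): buffer="owcgtlcagktlcz" (len 14), cursors c1@6 c2@12, authorship ....111...222.
After op 5 (move_left): buffer="owcgtlcagktlcz" (len 14), cursors c1@5 c2@11, authorship ....111...222.
After op 6 (add_cursor(4)): buffer="owcgtlcagktlcz" (len 14), cursors c3@4 c1@5 c2@11, authorship ....111...222.
After op 7 (insert('w')): buffer="owcgwtwlcagktwlcz" (len 17), cursors c3@5 c1@7 c2@14, authorship ....31111...2222.
After op 8 (move_left): buffer="owcgwtwlcagktwlcz" (len 17), cursors c3@4 c1@6 c2@13, authorship ....31111...2222.

Answer: 6 13 4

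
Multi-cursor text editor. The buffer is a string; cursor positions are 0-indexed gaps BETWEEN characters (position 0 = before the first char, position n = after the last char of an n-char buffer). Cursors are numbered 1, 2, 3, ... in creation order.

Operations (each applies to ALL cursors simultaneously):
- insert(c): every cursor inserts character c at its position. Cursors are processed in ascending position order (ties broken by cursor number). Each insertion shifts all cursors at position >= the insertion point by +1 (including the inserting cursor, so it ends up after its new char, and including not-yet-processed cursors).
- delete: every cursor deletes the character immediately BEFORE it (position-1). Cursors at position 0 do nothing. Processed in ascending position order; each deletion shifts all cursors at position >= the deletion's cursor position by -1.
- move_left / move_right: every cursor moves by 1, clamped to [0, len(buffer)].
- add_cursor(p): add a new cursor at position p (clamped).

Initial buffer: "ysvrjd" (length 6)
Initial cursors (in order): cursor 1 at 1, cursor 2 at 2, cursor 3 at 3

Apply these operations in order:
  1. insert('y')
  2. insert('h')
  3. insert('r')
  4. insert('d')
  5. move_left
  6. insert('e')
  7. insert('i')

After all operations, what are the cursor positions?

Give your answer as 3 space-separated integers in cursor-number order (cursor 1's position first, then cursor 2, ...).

Answer: 6 13 20

Derivation:
After op 1 (insert('y')): buffer="yysyvyrjd" (len 9), cursors c1@2 c2@4 c3@6, authorship .1.2.3...
After op 2 (insert('h')): buffer="yyhsyhvyhrjd" (len 12), cursors c1@3 c2@6 c3@9, authorship .11.22.33...
After op 3 (insert('r')): buffer="yyhrsyhrvyhrrjd" (len 15), cursors c1@4 c2@8 c3@12, authorship .111.222.333...
After op 4 (insert('d')): buffer="yyhrdsyhrdvyhrdrjd" (len 18), cursors c1@5 c2@10 c3@15, authorship .1111.2222.3333...
After op 5 (move_left): buffer="yyhrdsyhrdvyhrdrjd" (len 18), cursors c1@4 c2@9 c3@14, authorship .1111.2222.3333...
After op 6 (insert('e')): buffer="yyhredsyhredvyhredrjd" (len 21), cursors c1@5 c2@11 c3@17, authorship .11111.22222.33333...
After op 7 (insert('i')): buffer="yyhreidsyhreidvyhreidrjd" (len 24), cursors c1@6 c2@13 c3@20, authorship .111111.222222.333333...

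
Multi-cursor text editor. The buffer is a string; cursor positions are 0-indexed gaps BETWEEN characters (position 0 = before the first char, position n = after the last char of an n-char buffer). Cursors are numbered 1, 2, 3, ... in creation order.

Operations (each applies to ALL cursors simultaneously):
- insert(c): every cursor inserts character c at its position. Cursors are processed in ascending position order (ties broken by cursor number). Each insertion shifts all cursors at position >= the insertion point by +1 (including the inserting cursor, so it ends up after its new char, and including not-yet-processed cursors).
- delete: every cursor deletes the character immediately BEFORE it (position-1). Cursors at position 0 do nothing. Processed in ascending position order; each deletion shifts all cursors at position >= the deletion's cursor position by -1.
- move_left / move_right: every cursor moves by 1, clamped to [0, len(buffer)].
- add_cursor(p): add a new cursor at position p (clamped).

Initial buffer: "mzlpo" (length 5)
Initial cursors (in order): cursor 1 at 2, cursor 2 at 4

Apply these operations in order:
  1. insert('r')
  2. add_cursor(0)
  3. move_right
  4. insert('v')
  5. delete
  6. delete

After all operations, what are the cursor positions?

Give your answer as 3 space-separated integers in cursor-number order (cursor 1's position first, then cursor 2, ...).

After op 1 (insert('r')): buffer="mzrlpro" (len 7), cursors c1@3 c2@6, authorship ..1..2.
After op 2 (add_cursor(0)): buffer="mzrlpro" (len 7), cursors c3@0 c1@3 c2@6, authorship ..1..2.
After op 3 (move_right): buffer="mzrlpro" (len 7), cursors c3@1 c1@4 c2@7, authorship ..1..2.
After op 4 (insert('v')): buffer="mvzrlvprov" (len 10), cursors c3@2 c1@6 c2@10, authorship .3.1.1.2.2
After op 5 (delete): buffer="mzrlpro" (len 7), cursors c3@1 c1@4 c2@7, authorship ..1..2.
After op 6 (delete): buffer="zrpr" (len 4), cursors c3@0 c1@2 c2@4, authorship .1.2

Answer: 2 4 0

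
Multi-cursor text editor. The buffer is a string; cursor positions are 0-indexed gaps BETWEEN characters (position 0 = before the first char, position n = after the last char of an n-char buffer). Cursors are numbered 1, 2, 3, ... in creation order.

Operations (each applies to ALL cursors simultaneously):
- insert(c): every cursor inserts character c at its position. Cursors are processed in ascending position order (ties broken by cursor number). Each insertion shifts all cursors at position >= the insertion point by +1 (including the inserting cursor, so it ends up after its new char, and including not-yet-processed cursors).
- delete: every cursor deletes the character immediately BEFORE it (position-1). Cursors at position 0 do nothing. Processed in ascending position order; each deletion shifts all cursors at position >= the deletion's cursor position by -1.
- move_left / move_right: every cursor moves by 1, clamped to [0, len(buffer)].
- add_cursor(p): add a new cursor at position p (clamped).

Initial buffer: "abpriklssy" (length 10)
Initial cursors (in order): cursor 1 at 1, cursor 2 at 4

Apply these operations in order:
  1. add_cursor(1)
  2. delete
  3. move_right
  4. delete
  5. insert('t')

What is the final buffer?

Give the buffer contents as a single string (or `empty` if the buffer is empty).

Answer: ttptklssy

Derivation:
After op 1 (add_cursor(1)): buffer="abpriklssy" (len 10), cursors c1@1 c3@1 c2@4, authorship ..........
After op 2 (delete): buffer="bpiklssy" (len 8), cursors c1@0 c3@0 c2@2, authorship ........
After op 3 (move_right): buffer="bpiklssy" (len 8), cursors c1@1 c3@1 c2@3, authorship ........
After op 4 (delete): buffer="pklssy" (len 6), cursors c1@0 c3@0 c2@1, authorship ......
After op 5 (insert('t')): buffer="ttptklssy" (len 9), cursors c1@2 c3@2 c2@4, authorship 13.2.....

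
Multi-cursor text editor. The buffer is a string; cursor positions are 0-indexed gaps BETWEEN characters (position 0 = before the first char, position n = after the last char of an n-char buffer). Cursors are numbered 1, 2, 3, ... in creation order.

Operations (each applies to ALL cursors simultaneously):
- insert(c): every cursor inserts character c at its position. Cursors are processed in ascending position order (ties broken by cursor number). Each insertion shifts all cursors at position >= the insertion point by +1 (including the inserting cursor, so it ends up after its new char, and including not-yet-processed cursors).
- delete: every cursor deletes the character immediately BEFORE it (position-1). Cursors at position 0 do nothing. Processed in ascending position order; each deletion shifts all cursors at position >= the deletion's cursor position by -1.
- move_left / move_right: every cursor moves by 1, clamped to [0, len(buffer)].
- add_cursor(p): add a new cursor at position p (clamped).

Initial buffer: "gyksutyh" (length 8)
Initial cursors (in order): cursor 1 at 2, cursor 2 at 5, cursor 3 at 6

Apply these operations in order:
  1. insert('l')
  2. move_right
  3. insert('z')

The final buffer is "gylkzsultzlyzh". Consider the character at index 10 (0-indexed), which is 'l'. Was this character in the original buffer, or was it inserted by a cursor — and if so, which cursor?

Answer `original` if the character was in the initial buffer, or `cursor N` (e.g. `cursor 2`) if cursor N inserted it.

After op 1 (insert('l')): buffer="gylksultlyh" (len 11), cursors c1@3 c2@7 c3@9, authorship ..1...2.3..
After op 2 (move_right): buffer="gylksultlyh" (len 11), cursors c1@4 c2@8 c3@10, authorship ..1...2.3..
After op 3 (insert('z')): buffer="gylkzsultzlyzh" (len 14), cursors c1@5 c2@10 c3@13, authorship ..1.1..2.23.3.
Authorship (.=original, N=cursor N): . . 1 . 1 . . 2 . 2 3 . 3 .
Index 10: author = 3

Answer: cursor 3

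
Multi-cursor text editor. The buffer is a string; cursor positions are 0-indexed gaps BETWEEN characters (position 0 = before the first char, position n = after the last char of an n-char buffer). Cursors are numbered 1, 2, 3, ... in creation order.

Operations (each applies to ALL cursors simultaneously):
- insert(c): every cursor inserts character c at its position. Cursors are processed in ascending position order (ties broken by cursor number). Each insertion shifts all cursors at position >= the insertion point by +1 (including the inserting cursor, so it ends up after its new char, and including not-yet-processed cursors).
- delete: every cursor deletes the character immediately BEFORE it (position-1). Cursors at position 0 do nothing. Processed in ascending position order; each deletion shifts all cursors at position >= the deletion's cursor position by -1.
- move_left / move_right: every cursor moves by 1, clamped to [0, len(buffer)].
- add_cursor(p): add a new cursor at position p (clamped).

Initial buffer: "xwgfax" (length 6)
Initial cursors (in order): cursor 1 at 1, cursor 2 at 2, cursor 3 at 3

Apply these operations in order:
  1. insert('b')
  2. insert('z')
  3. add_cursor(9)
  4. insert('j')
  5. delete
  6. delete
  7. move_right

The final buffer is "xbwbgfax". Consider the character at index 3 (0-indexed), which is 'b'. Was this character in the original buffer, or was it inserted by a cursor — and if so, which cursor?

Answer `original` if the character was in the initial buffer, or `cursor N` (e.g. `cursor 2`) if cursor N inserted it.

Answer: cursor 2

Derivation:
After op 1 (insert('b')): buffer="xbwbgbfax" (len 9), cursors c1@2 c2@4 c3@6, authorship .1.2.3...
After op 2 (insert('z')): buffer="xbzwbzgbzfax" (len 12), cursors c1@3 c2@6 c3@9, authorship .11.22.33...
After op 3 (add_cursor(9)): buffer="xbzwbzgbzfax" (len 12), cursors c1@3 c2@6 c3@9 c4@9, authorship .11.22.33...
After op 4 (insert('j')): buffer="xbzjwbzjgbzjjfax" (len 16), cursors c1@4 c2@8 c3@13 c4@13, authorship .111.222.3334...
After op 5 (delete): buffer="xbzwbzgbzfax" (len 12), cursors c1@3 c2@6 c3@9 c4@9, authorship .11.22.33...
After op 6 (delete): buffer="xbwbgfax" (len 8), cursors c1@2 c2@4 c3@5 c4@5, authorship .1.2....
After op 7 (move_right): buffer="xbwbgfax" (len 8), cursors c1@3 c2@5 c3@6 c4@6, authorship .1.2....
Authorship (.=original, N=cursor N): . 1 . 2 . . . .
Index 3: author = 2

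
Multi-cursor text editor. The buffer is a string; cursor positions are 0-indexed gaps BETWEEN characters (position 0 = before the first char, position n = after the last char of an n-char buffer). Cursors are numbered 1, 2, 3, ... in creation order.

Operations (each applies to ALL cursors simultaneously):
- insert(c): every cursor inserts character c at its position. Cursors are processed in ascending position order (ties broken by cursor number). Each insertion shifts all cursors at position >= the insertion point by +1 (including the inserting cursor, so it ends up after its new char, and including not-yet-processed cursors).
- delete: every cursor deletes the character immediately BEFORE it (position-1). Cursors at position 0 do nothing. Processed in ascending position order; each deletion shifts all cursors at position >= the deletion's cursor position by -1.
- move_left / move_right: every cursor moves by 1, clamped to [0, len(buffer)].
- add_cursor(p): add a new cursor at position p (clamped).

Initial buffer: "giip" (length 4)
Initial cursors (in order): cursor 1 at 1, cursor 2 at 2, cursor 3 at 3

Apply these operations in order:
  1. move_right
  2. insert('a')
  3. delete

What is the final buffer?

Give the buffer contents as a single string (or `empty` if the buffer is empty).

Answer: giip

Derivation:
After op 1 (move_right): buffer="giip" (len 4), cursors c1@2 c2@3 c3@4, authorship ....
After op 2 (insert('a')): buffer="giaiapa" (len 7), cursors c1@3 c2@5 c3@7, authorship ..1.2.3
After op 3 (delete): buffer="giip" (len 4), cursors c1@2 c2@3 c3@4, authorship ....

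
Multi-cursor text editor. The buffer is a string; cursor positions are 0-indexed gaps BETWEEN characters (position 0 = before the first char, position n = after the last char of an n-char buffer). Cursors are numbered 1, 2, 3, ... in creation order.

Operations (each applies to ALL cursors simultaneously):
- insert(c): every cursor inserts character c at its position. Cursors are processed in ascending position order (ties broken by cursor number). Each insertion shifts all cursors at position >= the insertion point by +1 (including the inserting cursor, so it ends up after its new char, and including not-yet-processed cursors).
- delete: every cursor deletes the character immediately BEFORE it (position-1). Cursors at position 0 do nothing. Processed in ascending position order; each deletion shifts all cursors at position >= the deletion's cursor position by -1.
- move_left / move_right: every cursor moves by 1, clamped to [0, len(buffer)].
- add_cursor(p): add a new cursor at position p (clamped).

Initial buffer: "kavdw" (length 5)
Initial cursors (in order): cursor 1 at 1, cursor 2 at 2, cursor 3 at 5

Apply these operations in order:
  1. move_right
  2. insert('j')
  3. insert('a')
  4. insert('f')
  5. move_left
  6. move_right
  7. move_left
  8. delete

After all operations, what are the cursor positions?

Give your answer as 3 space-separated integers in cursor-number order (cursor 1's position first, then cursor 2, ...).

Answer: 3 6 10

Derivation:
After op 1 (move_right): buffer="kavdw" (len 5), cursors c1@2 c2@3 c3@5, authorship .....
After op 2 (insert('j')): buffer="kajvjdwj" (len 8), cursors c1@3 c2@5 c3@8, authorship ..1.2..3
After op 3 (insert('a')): buffer="kajavjadwja" (len 11), cursors c1@4 c2@7 c3@11, authorship ..11.22..33
After op 4 (insert('f')): buffer="kajafvjafdwjaf" (len 14), cursors c1@5 c2@9 c3@14, authorship ..111.222..333
After op 5 (move_left): buffer="kajafvjafdwjaf" (len 14), cursors c1@4 c2@8 c3@13, authorship ..111.222..333
After op 6 (move_right): buffer="kajafvjafdwjaf" (len 14), cursors c1@5 c2@9 c3@14, authorship ..111.222..333
After op 7 (move_left): buffer="kajafvjafdwjaf" (len 14), cursors c1@4 c2@8 c3@13, authorship ..111.222..333
After op 8 (delete): buffer="kajfvjfdwjf" (len 11), cursors c1@3 c2@6 c3@10, authorship ..11.22..33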